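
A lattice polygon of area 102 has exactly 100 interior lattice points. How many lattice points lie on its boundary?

Pick's theorem gives A = I + B/2 − 1, so B = 2(A − I + 1) = 2(102 − 100 + 1) = 6.

6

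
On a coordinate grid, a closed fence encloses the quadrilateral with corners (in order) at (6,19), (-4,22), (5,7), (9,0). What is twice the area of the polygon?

The shoelace formula gives twice the area as |(6·22 − (-4)·19) + ((-4)·7 − 5·22) + (5·0 − 9·7) + (9·19 − 6·0)| = 178, so the area is 89.

178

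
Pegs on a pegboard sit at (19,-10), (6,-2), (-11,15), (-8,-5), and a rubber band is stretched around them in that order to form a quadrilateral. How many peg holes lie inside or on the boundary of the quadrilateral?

Using the shoelace formula, 2A = |(19·(-2) − 6·(-10)) + (6·15 − (-11)·(-2)) + ((-11)·(-5) − (-8)·15) + ((-8)·(-10) − 19·(-5))| = 440, so the area is 220.
Along each edge there are gcd(|Δx|,|Δy|)+1 lattice points, so counting each shared vertex once the boundary has gcd(13,8) + gcd(17,17) + gcd(3,20) + gcd(27,5) = 1+17+1+1 = 20.
Pick's theorem gives I = A − B/2 + 1 = 220 − 20/2 + 1 = 211, so the closed region contains I + B = 211 + 20 = 231 lattice points.

231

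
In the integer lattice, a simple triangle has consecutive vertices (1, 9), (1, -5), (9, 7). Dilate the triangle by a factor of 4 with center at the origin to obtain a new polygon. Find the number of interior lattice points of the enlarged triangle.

The shoelace formula gives twice the area as |(1·(-5) − 1·9) + (1·7 − 9·(-5)) + (9·9 − 1·7)| = 112, so the area is 56.
Summing gcd(|Δx|,|Δy|) over the edges gives the boundary count: gcd(0,14) + gcd(8,12) + gcd(8,2) = 14+4+2 = 20.
Scaling by 4 multiplies the area by 4² = 16 (so the new area is 896) and multiplies the boundary lattice-point count by 4, giving 80.
By Pick's theorem, the interior count of the dilated polygon is 896 − 80/2 + 1 = 857.

857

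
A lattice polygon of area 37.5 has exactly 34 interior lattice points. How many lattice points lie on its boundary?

Pick's theorem gives A = I + B/2 − 1, so B = 2(A − I + 1) = 2(37.5 − 34 + 1) = 9.

9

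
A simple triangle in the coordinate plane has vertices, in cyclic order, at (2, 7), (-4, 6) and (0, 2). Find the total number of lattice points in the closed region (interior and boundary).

18

By the shoelace formula, twice the signed area is |[2·6 − (-4)·7] + [(-4)·2 − 0·6] + [0·7 − 2·2]| = 28, so the area is 14.
Along each edge there are gcd(|Δx|,|Δy|)+1 lattice points, so counting each shared vertex once the boundary has gcd(6,1) + gcd(4,4) + gcd(2,5) = 1+4+1 = 6.
Pick's theorem gives I = A − B/2 + 1 = 14 − 6/2 + 1 = 12, so the closed region contains I + B = 12 + 6 = 18 lattice points.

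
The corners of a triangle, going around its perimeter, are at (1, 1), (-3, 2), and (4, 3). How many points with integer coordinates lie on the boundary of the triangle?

The number of boundary lattice points is Σ gcd(|Δx|,|Δy|) = gcd(4,1) + gcd(7,1) + gcd(3,2) = 1+1+1 = 3.

3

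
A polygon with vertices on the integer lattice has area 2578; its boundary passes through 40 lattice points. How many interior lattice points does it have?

From Pick's theorem, I = A − B/2 + 1 = 2578 − 40/2 + 1 = 2559.

2559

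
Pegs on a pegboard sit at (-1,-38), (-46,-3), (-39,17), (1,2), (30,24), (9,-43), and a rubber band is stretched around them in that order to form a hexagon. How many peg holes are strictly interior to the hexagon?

By the shoelace formula, twice the signed area is |[(-1)·(-3) − (-46)·(-38)] + [(-46)·17 − (-39)·(-3)] + [(-39)·2 − 1·17] + [1·24 − 30·2] + [30·(-43) − 9·24] + [9·(-38) − (-1)·(-43)]| = 4666, so the area is 2333.
The number of boundary lattice points is Σ gcd(|Δx|,|Δy|) = gcd(45,35) + gcd(7,20) + gcd(40,15) + gcd(29,22) + gcd(21,67) + gcd(10,5) = 5+1+5+1+1+5 = 18.
By Pick's theorem A = I + B/2 − 1, so I = 2333 − 18/2 + 1 = 2325.

2325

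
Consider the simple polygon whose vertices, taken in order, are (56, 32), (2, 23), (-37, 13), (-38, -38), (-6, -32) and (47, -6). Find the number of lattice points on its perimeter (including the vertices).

15

Summing gcd(|Δx|,|Δy|) over the edges gives the boundary count: gcd(54,9) + gcd(39,10) + gcd(1,51) + gcd(32,6) + gcd(53,26) + gcd(9,38) = 9+1+1+2+1+1 = 15.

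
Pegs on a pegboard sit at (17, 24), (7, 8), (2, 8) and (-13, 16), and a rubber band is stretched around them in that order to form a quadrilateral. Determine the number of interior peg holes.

By the shoelace formula, twice the signed area is |(17·8 − 7·24) + (7·8 − 2·8) + (2·16 − (-13)·8) + ((-13)·24 − 17·16)| = 440, so the area is 220.
Along each edge there are gcd(|Δx|,|Δy|)+1 lattice points, so counting each shared vertex once the boundary has gcd(10,16) + gcd(5,0) + gcd(15,8) + gcd(30,8) = 2+5+1+2 = 10.
Pick's theorem gives I = A − B/2 + 1 = 220 − 10/2 + 1 = 216.

216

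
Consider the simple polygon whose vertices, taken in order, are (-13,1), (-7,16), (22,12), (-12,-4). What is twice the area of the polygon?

Using the shoelace formula, 2A = |[(-13)·16 − (-7)·1] + [(-7)·12 − 22·16] + [22·(-4) − (-12)·12] + [(-12)·1 − (-13)·(-4)]| = 645, so the area is 645/2.

645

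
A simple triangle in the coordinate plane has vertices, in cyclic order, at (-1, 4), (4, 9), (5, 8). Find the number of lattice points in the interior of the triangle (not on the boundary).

2

The shoelace formula gives twice the area as |((-1)·9 − 4·4) + (4·8 − 5·9) + (5·4 − (-1)·8)| = 10, so the area is 5.
The number of boundary lattice points is Σ gcd(|Δx|,|Δy|) = gcd(5,5) + gcd(1,1) + gcd(6,4) = 5+1+2 = 8.
By Pick's theorem A = I + B/2 − 1, so I = 5 − 8/2 + 1 = 2.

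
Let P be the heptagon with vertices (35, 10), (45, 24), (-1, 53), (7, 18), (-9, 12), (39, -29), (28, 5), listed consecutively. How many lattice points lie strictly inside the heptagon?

1777

Using the shoelace formula, 2A = |(35·24 − 45·10) + (45·53 − (-1)·24) + ((-1)·18 − 7·53) + (7·12 − (-9)·18) + ((-9)·(-29) − 39·12) + (39·5 − 28·(-29)) + (28·10 − 35·5)| = 3561, so the area is 1780.5.
Summing gcd(|Δx|,|Δy|) over the edges gives the boundary count: gcd(10,14) + gcd(46,29) + gcd(8,35) + gcd(16,6) + gcd(48,41) + gcd(11,34) + gcd(7,5) = 2+1+1+2+1+1+1 = 9.
Pick's theorem gives I = A − B/2 + 1 = 1780.5 − 9/2 + 1 = 1777.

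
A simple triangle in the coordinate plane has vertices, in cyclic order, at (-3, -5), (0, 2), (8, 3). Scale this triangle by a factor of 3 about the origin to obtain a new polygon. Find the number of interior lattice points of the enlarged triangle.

235

By the shoelace formula, twice the signed area is |((-3)·2 − 0·(-5)) + (0·3 − 8·2) + (8·(-5) − (-3)·3)| = 53, so the area is 26.5.
Summing gcd(|Δx|,|Δy|) over the edges gives the boundary count: gcd(3,7) + gcd(8,1) + gcd(11,8) = 1+1+1 = 3.
Scaling by 3 multiplies the area by 3² = 9 (so the new area is 238.5) and multiplies the boundary lattice-point count by 3, giving 9.
By Pick's theorem, the interior count of the dilated polygon is 238.5 − 9/2 + 1 = 235.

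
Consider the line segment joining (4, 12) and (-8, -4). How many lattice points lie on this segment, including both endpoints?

5

The number of lattice points on a segment between lattice points is gcd(|Δx|,|Δy|) + 1 = gcd(12,16) + 1 = 4 + 1 = 5.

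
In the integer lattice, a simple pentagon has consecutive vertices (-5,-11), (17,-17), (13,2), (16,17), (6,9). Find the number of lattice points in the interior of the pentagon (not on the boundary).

365

By the shoelace formula, twice the signed area is |((-5)·(-17) − 17·(-11)) + (17·2 − 13·(-17)) + (13·17 − 16·2) + (16·9 − 6·17) + (6·(-11) − (-5)·9)| = 737, so the area is 368.5.
Summing gcd(|Δx|,|Δy|) over the edges gives the boundary count: gcd(22,6) + gcd(4,19) + gcd(3,15) + gcd(10,8) + gcd(11,20) = 2+1+3+2+1 = 9.
By Pick's theorem A = I + B/2 − 1, so I = 368.5 − 9/2 + 1 = 365.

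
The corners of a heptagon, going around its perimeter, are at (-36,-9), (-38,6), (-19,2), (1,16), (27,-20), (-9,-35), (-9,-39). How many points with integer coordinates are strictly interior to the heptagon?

1838

The shoelace formula gives twice the area as |[(-36)·6 − (-38)·(-9)] + [(-38)·2 − (-19)·6] + [(-19)·16 − 1·2] + [1·(-20) − 27·16] + [27·(-35) − (-9)·(-20)] + [(-9)·(-39) − (-9)·(-35)] + [(-9)·(-9) − (-36)·(-39)]| = 3690, so the area is 1845.
The number of boundary lattice points is Σ gcd(|Δx|,|Δy|) = gcd(2,15) + gcd(19,4) + gcd(20,14) + gcd(26,36) + gcd(36,15) + gcd(0,4) + gcd(27,30) = 1+1+2+2+3+4+3 = 16.
Pick's theorem gives I = A − B/2 + 1 = 1845 − 16/2 + 1 = 1838.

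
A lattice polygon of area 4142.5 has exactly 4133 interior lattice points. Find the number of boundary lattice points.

Pick's theorem gives A = I + B/2 − 1, so B = 2(A − I + 1) = 2(4142.5 − 4133 + 1) = 21.

21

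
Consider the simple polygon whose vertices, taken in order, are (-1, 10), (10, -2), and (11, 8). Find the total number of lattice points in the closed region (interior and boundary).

By the shoelace formula, twice the signed area is |[(-1)·(-2) − 10·10] + [10·8 − 11·(-2)] + [11·10 − (-1)·8]| = 122, so the area is 61.
Along each edge there are gcd(|Δx|,|Δy|)+1 lattice points, so counting each shared vertex once the boundary has gcd(11,12) + gcd(1,10) + gcd(12,2) = 1+1+2 = 4.
Pick's theorem gives I = A − B/2 + 1 = 61 − 4/2 + 1 = 60, so the closed region contains I + B = 60 + 4 = 64 lattice points.

64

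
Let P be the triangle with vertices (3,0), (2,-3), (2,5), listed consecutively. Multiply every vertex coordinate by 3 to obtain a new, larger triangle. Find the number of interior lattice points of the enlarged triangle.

22

Using the shoelace formula, 2A = |(3·(-3) − 2·0) + (2·5 − 2·(-3)) + (2·0 − 3·5)| = 8, so the area is 4.
The number of boundary lattice points is Σ gcd(|Δx|,|Δy|) = gcd(1,3) + gcd(0,8) + gcd(1,5) = 1+8+1 = 10.
Scaling by 3 multiplies the area by 3² = 9 (so the new area is 36) and multiplies the boundary lattice-point count by 3, giving 30.
By Pick's theorem, the interior count of the dilated polygon is 36 − 30/2 + 1 = 22.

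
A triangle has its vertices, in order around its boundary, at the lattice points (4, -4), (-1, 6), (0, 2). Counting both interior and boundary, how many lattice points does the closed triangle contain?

The shoelace formula gives twice the area as |(4·6 − (-1)·(-4)) + ((-1)·2 − 0·6) + (0·(-4) − 4·2)| = 10, so the area is 5.
The number of boundary lattice points is Σ gcd(|Δx|,|Δy|) = gcd(5,10) + gcd(1,4) + gcd(4,6) = 5+1+2 = 8.
Pick's theorem gives I = A − B/2 + 1 = 5 − 8/2 + 1 = 2, so the closed region contains I + B = 2 + 8 = 10 lattice points.

10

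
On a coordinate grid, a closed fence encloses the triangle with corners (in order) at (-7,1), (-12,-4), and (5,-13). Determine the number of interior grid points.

The shoelace formula gives twice the area as |[(-7)·(-4) − (-12)·1] + [(-12)·(-13) − 5·(-4)] + [5·1 − (-7)·(-13)]| = 130, so the area is 65.
Along each edge there are gcd(|Δx|,|Δy|)+1 lattice points, so counting each shared vertex once the boundary has gcd(5,5) + gcd(17,9) + gcd(12,14) = 5+1+2 = 8.
Pick's theorem gives I = A − B/2 + 1 = 65 − 8/2 + 1 = 62.

62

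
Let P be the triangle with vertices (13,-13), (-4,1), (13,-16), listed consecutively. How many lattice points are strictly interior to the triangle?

The shoelace formula gives twice the area as |(13·1 − (-4)·(-13)) + ((-4)·(-16) − 13·1) + (13·(-13) − 13·(-16))| = 51, so the area is 51/2.
Along each edge there are gcd(|Δx|,|Δy|)+1 lattice points, so counting each shared vertex once the boundary has gcd(17,14) + gcd(17,17) + gcd(0,3) = 1+17+3 = 21.
Pick's theorem gives I = A − B/2 + 1 = 51/2 − 21/2 + 1 = 16.

16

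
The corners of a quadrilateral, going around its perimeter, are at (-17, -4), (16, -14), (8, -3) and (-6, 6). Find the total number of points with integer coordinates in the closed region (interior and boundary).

Using the shoelace formula, 2A = |[(-17)·(-14) − 16·(-4)] + [16·(-3) − 8·(-14)] + [8·6 − (-6)·(-3)] + [(-6)·(-4) − (-17)·6]| = 522, so the area is 261.
The number of boundary lattice points is Σ gcd(|Δx|,|Δy|) = gcd(33,10) + gcd(8,11) + gcd(14,9) + gcd(11,10) = 1+1+1+1 = 4.
Pick's theorem gives I = A − B/2 + 1 = 261 − 4/2 + 1 = 260, so the closed region contains I + B = 260 + 4 = 264 lattice points.

264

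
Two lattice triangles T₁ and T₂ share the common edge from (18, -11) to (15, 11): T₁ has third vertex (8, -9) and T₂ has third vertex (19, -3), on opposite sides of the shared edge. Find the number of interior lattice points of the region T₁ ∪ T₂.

The union is the simple quadrilateral with vertices (18, -11), (8, -9), (15, 11), (19, -3) in order.
By the shoelace formula, twice the signed area is |[18·(-9) − 8·(-11)] + [8·11 − 15·(-9)] + [15·(-3) − 19·11] + [19·(-11) − 18·(-3)]| = 260, so the area is 130.
Summing gcd(|Δx|,|Δy|) over the edges gives the boundary count: gcd(10,2) + gcd(7,20) + gcd(4,14) + gcd(1,8) = 2+1+2+1 = 6.
By Pick's theorem I = A − B/2 + 1 = 130 − 6/2 + 1 = 128.

128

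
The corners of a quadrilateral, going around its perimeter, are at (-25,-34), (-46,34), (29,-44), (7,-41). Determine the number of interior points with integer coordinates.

Using the shoelace formula, 2A = |[(-25)·34 − (-46)·(-34)] + [(-46)·(-44) − 29·34] + [29·(-41) − 7·(-44)] + [7·(-34) − (-25)·(-41)]| = 3520, so the area is 1760.
The number of boundary lattice points is Σ gcd(|Δx|,|Δy|) = gcd(21,68) + gcd(75,78) + gcd(22,3) + gcd(32,7) = 1+3+1+1 = 6.
By Pick's theorem A = I + B/2 − 1, so I = 1760 − 6/2 + 1 = 1758.

1758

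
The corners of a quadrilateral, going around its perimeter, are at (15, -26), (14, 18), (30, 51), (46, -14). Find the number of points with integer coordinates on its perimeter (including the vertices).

4

Summing gcd(|Δx|,|Δy|) over the edges gives the boundary count: gcd(1,44) + gcd(16,33) + gcd(16,65) + gcd(31,12) = 1+1+1+1 = 4.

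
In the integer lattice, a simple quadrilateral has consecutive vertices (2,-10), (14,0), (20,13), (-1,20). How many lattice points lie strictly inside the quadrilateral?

347

By the shoelace formula, twice the signed area is |[2·0 − 14·(-10)] + [14·13 − 20·0] + [20·20 − (-1)·13] + [(-1)·(-10) − 2·20]| = 705, so the area is 705/2.
The number of boundary lattice points is Σ gcd(|Δx|,|Δy|) = gcd(12,10) + gcd(6,13) + gcd(21,7) + gcd(3,30) = 2+1+7+3 = 13.
By Pick's theorem A = I + B/2 − 1, so I = 705/2 − 13/2 + 1 = 347.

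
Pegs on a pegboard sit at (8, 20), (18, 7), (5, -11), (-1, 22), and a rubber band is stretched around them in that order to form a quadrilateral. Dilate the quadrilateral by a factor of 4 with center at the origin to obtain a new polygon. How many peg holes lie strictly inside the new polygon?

Using the shoelace formula, 2A = |[8·7 − 18·20] + [18·(-11) − 5·7] + [5·22 − (-1)·(-11)] + [(-1)·20 − 8·22]| = 634, so the area is 317.
The number of boundary lattice points is Σ gcd(|Δx|,|Δy|) = gcd(10,13) + gcd(13,18) + gcd(6,33) + gcd(9,2) = 1+1+3+1 = 6.
Scaling by 4 multiplies the area by 4² = 16 (so the new area is 5072) and multiplies the boundary lattice-point count by 4, giving 24.
By Pick's theorem, the interior count of the dilated polygon is 5072 − 24/2 + 1 = 5061.

5061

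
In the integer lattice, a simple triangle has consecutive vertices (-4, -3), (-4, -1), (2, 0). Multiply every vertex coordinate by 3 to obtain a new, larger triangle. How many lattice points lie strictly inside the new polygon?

46

Using the shoelace formula, 2A = |((-4)·(-1) − (-4)·(-3)) + ((-4)·0 − 2·(-1)) + (2·(-3) − (-4)·0)| = 12, so the area is 6.
Summing gcd(|Δx|,|Δy|) over the edges gives the boundary count: gcd(0,2) + gcd(6,1) + gcd(6,3) = 2+1+3 = 6.
Scaling by 3 multiplies the area by 3² = 9 (so the new area is 54) and multiplies the boundary lattice-point count by 3, giving 18.
By Pick's theorem, the interior count of the dilated polygon is 54 − 18/2 + 1 = 46.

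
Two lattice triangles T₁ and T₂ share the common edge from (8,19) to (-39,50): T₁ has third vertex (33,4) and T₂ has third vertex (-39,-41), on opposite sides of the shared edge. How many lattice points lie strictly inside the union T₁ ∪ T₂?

The union is the simple quadrilateral with vertices (8,19), (33,4), (-39,50), (-39,-41) in order.
Using the shoelace formula, 2A = |(8·4 − 33·19) + (33·50 − (-39)·4) + ((-39)·(-41) − (-39)·50) + ((-39)·19 − 8·(-41))| = 4347, so the area is 2173.5.
Along each edge there are gcd(|Δx|,|Δy|)+1 lattice points, so counting each shared vertex once the boundary has gcd(25,15) + gcd(72,46) + gcd(0,91) + gcd(47,60) = 5+2+91+1 = 99.
By Pick's theorem I = A − B/2 + 1 = 2173.5 − 99/2 + 1 = 2125.

2125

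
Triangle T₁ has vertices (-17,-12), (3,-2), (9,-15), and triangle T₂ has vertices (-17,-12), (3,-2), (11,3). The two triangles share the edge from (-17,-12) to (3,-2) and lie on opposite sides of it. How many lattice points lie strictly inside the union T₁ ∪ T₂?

169

The union is the simple quadrilateral with vertices (-17,-12), (9,-15), (3,-2), (11,3) in order.
The shoelace formula gives twice the area as |((-17)·(-15) − 9·(-12)) + (9·(-2) − 3·(-15)) + (3·3 − 11·(-2)) + (11·(-12) − (-17)·3)| = 340, so the area is 170.
The number of boundary lattice points is Σ gcd(|Δx|,|Δy|) = gcd(26,3) + gcd(6,13) + gcd(8,5) + gcd(28,15) = 1+1+1+1 = 4.
By Pick's theorem I = A − B/2 + 1 = 170 − 4/2 + 1 = 169.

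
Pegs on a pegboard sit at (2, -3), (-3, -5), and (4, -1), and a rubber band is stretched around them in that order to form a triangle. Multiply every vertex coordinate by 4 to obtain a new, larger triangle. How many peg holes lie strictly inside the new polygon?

Using the shoelace formula, 2A = |[2·(-5) − (-3)·(-3)] + [(-3)·(-1) − 4·(-5)] + [4·(-3) − 2·(-1)]| = 6, so the area is 3.
Summing gcd(|Δx|,|Δy|) over the edges gives the boundary count: gcd(5,2) + gcd(7,4) + gcd(2,2) = 1+1+2 = 4.
Scaling by 4 multiplies the area by 4² = 16 (so the new area is 48) and multiplies the boundary lattice-point count by 4, giving 16.
By Pick's theorem, the interior count of the dilated polygon is 48 − 16/2 + 1 = 41.

41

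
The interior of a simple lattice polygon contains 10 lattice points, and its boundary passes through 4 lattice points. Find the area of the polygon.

11

Pick's theorem states A = I + B/2 − 1, so A = 10 + 4/2 − 1 = 11.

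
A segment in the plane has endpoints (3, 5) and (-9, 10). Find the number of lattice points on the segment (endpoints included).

The number of lattice points on a segment between lattice points is gcd(|Δx|,|Δy|) + 1 = gcd(12,5) + 1 = 1 + 1 = 2.

2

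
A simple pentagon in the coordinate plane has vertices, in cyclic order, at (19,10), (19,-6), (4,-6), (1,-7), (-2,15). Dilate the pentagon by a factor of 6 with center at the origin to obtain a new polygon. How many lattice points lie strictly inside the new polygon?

12859

By the shoelace formula, twice the signed area is |[19·(-6) − 19·10] + [19·(-6) − 4·(-6)] + [4·(-7) − 1·(-6)] + [1·15 − (-2)·(-7)] + [(-2)·10 − 19·15]| = 720, so the area is 360.
Summing gcd(|Δx|,|Δy|) over the edges gives the boundary count: gcd(0,16) + gcd(15,0) + gcd(3,1) + gcd(3,22) + gcd(21,5) = 16+15+1+1+1 = 34.
Scaling by 6 multiplies the area by 6² = 36 (so the new area is 12960) and multiplies the boundary lattice-point count by 6, giving 204.
By Pick's theorem, the interior count of the dilated polygon is 12960 − 204/2 + 1 = 12859.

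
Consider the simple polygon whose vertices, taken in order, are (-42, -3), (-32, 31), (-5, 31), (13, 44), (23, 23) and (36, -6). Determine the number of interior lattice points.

2432

By the shoelace formula, twice the signed area is |[(-42)·31 − (-32)·(-3)] + [(-32)·31 − (-5)·31] + [(-5)·44 − 13·31] + [13·23 − 23·44] + [23·(-6) − 36·23] + [36·(-3) − (-42)·(-6)]| = 4897, so the area is 4897/2.
Summing gcd(|Δx|,|Δy|) over the edges gives the boundary count: gcd(10,34) + gcd(27,0) + gcd(18,13) + gcd(10,21) + gcd(13,29) + gcd(78,3) = 2+27+1+1+1+3 = 35.
Pick's theorem gives I = A − B/2 + 1 = 4897/2 − 35/2 + 1 = 2432.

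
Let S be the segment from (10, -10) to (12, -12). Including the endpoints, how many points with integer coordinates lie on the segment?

The number of lattice points on a segment between lattice points is gcd(|Δx|,|Δy|) + 1 = gcd(2,2) + 1 = 2 + 1 = 3.

3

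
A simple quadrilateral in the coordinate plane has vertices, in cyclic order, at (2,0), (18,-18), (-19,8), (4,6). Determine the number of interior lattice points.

The shoelace formula gives twice the area as |(2·(-18) − 18·0) + (18·8 − (-19)·(-18)) + ((-19)·6 − 4·8) + (4·0 − 2·6)| = 392, so the area is 196.
Along each edge there are gcd(|Δx|,|Δy|)+1 lattice points, so counting each shared vertex once the boundary has gcd(16,18) + gcd(37,26) + gcd(23,2) + gcd(2,6) = 2+1+1+2 = 6.
Pick's theorem gives I = A − B/2 + 1 = 196 − 6/2 + 1 = 194.

194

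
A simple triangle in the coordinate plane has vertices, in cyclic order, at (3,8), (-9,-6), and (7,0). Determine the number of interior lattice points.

Using the shoelace formula, 2A = |(3·(-6) − (-9)·8) + ((-9)·0 − 7·(-6)) + (7·8 − 3·0)| = 152, so the area is 76.
Along each edge there are gcd(|Δx|,|Δy|)+1 lattice points, so counting each shared vertex once the boundary has gcd(12,14) + gcd(16,6) + gcd(4,8) = 2+2+4 = 8.
By Pick's theorem A = I + B/2 − 1, so I = 76 − 8/2 + 1 = 73.

73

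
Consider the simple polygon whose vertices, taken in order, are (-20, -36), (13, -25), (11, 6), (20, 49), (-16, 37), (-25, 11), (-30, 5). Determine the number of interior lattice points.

2686

By the shoelace formula, twice the signed area is |((-20)·(-25) − 13·(-36)) + (13·6 − 11·(-25)) + (11·49 − 20·6) + (20·37 − (-16)·49) + ((-16)·11 − (-25)·37) + ((-25)·5 − (-30)·11) + ((-30)·(-36) − (-20)·5)| = 5398, so the area is 2699.
The number of boundary lattice points is Σ gcd(|Δx|,|Δy|) = gcd(33,11) + gcd(2,31) + gcd(9,43) + gcd(36,12) + gcd(9,26) + gcd(5,6) + gcd(10,41) = 11+1+1+12+1+1+1 = 28.
By Pick's theorem A = I + B/2 − 1, so I = 2699 − 28/2 + 1 = 2686.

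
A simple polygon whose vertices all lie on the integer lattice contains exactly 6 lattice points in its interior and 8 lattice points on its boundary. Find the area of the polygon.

9

By Pick's theorem, A = I + B/2 − 1 = 6 + 8/2 − 1 = 9.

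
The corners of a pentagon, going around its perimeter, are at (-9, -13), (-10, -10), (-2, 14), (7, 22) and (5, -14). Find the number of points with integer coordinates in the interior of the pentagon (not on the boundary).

The shoelace formula gives twice the area as |[(-9)·(-10) − (-10)·(-13)] + [(-10)·14 − (-2)·(-10)] + [(-2)·22 − 7·14] + [7·(-14) − 5·22] + [5·(-13) − (-9)·(-14)]| = 741, so the area is 370.5.
Along each edge there are gcd(|Δx|,|Δy|)+1 lattice points, so counting each shared vertex once the boundary has gcd(1,3) + gcd(8,24) + gcd(9,8) + gcd(2,36) + gcd(14,1) = 1+8+1+2+1 = 13.
Pick's theorem gives I = A − B/2 + 1 = 370.5 − 13/2 + 1 = 365.

365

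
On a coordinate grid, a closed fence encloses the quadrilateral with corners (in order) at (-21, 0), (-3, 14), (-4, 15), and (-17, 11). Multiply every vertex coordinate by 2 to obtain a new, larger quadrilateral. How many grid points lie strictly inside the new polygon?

The shoelace formula gives twice the area as |[(-21)·14 − (-3)·0] + [(-3)·15 − (-4)·14] + [(-4)·11 − (-17)·15] + [(-17)·0 − (-21)·11]| = 159, so the area is 79.5.
The number of boundary lattice points is Σ gcd(|Δx|,|Δy|) = gcd(18,14) + gcd(1,1) + gcd(13,4) + gcd(4,11) = 2+1+1+1 = 5.
Scaling by 2 multiplies the area by 2² = 4 (so the new area is 318) and multiplies the boundary lattice-point count by 2, giving 10.
By Pick's theorem, the interior count of the dilated polygon is 318 − 10/2 + 1 = 314.

314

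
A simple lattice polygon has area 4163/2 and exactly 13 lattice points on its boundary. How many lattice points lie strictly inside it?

2076

From Pick's theorem, I = A − B/2 + 1 = 4163/2 − 13/2 + 1 = 2076.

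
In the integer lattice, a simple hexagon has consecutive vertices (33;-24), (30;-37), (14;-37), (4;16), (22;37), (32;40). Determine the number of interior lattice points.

1648

The shoelace formula gives twice the area as |(33·(-37) − 30·(-24)) + (30·(-37) − 14·(-37)) + (14·16 − 4·(-37)) + (4·37 − 22·16) + (22·40 − 32·37) + (32·(-24) − 33·40)| = 3317, so the area is 3317/2.
Summing gcd(|Δx|,|Δy|) over the edges gives the boundary count: gcd(3,13) + gcd(16,0) + gcd(10,53) + gcd(18,21) + gcd(10,3) + gcd(1,64) = 1+16+1+3+1+1 = 23.
Pick's theorem gives I = A − B/2 + 1 = 3317/2 − 23/2 + 1 = 1648.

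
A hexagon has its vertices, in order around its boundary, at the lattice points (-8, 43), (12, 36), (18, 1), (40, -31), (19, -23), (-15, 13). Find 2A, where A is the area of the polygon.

By the shoelace formula, twice the signed area is |((-8)·36 − 12·43) + (12·1 − 18·36) + (18·(-31) − 40·1) + (40·(-23) − 19·(-31)) + (19·13 − (-15)·(-23)) + ((-15)·43 − (-8)·13)| = 3008, so the area is 1504.

3008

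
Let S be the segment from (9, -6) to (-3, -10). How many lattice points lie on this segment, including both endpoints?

5

The number of lattice points on a segment between lattice points is gcd(|Δx|,|Δy|) + 1 = gcd(12,4) + 1 = 4 + 1 = 5.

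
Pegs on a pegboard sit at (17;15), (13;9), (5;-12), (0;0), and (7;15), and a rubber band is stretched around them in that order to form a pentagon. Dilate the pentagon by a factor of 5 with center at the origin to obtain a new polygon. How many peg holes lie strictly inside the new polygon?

By the shoelace formula, twice the signed area is |[17·9 − 13·15] + [13·(-12) − 5·9] + [5·0 − 0·(-12)] + [0·15 − 7·0] + [7·15 − 17·15]| = 393, so the area is 196.5.
The number of boundary lattice points is Σ gcd(|Δx|,|Δy|) = gcd(4,6) + gcd(8,21) + gcd(5,12) + gcd(7,15) + gcd(10,0) = 2+1+1+1+10 = 15.
Scaling by 5 multiplies the area by 5² = 25 (so the new area is 4912.5) and multiplies the boundary lattice-point count by 5, giving 75.
By Pick's theorem, the interior count of the dilated polygon is 4912.5 − 75/2 + 1 = 4876.

4876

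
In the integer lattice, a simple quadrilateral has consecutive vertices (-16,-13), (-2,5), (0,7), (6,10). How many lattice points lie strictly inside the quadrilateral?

37

Using the shoelace formula, 2A = |((-16)·5 − (-2)·(-13)) + ((-2)·7 − 0·5) + (0·10 − 6·7) + (6·(-13) − (-16)·10)| = 80, so the area is 40.
Summing gcd(|Δx|,|Δy|) over the edges gives the boundary count: gcd(14,18) + gcd(2,2) + gcd(6,3) + gcd(22,23) = 2+2+3+1 = 8.
By Pick's theorem A = I + B/2 − 1, so I = 40 − 8/2 + 1 = 37.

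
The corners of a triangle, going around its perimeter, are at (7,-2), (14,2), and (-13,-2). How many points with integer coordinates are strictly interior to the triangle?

By the shoelace formula, twice the signed area is |[7·2 − 14·(-2)] + [14·(-2) − (-13)·2] + [(-13)·(-2) − 7·(-2)]| = 80, so the area is 40.
Summing gcd(|Δx|,|Δy|) over the edges gives the boundary count: gcd(7,4) + gcd(27,4) + gcd(20,0) = 1+1+20 = 22.
Pick's theorem gives I = A − B/2 + 1 = 40 − 22/2 + 1 = 30.

30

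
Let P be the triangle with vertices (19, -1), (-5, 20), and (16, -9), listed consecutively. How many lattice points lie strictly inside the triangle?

Using the shoelace formula, 2A = |(19·20 − (-5)·(-1)) + ((-5)·(-9) − 16·20) + (16·(-1) − 19·(-9))| = 255, so the area is 127.5.
Summing gcd(|Δx|,|Δy|) over the edges gives the boundary count: gcd(24,21) + gcd(21,29) + gcd(3,8) = 3+1+1 = 5.
Pick's theorem gives I = A − B/2 + 1 = 127.5 − 5/2 + 1 = 126.

126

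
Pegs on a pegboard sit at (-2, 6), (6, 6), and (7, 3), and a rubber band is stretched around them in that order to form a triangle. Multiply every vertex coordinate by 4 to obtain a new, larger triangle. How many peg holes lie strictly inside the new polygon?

By the shoelace formula, twice the signed area is |((-2)·6 − 6·6) + (6·3 − 7·6) + (7·6 − (-2)·3)| = 24, so the area is 12.
Along each edge there are gcd(|Δx|,|Δy|)+1 lattice points, so counting each shared vertex once the boundary has gcd(8,0) + gcd(1,3) + gcd(9,3) = 8+1+3 = 12.
Scaling by 4 multiplies the area by 4² = 16 (so the new area is 192) and multiplies the boundary lattice-point count by 4, giving 48.
By Pick's theorem, the interior count of the dilated polygon is 192 − 48/2 + 1 = 169.

169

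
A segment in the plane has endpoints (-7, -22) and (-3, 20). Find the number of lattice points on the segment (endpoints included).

3

The number of lattice points on a segment between lattice points is gcd(|Δx|,|Δy|) + 1 = gcd(4,42) + 1 = 2 + 1 = 3.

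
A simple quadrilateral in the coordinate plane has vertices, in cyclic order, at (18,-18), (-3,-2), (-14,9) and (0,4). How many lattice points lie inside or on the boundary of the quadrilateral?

145

The shoelace formula gives twice the area as |(18·(-2) − (-3)·(-18)) + ((-3)·9 − (-14)·(-2)) + ((-14)·4 − 0·9) + (0·(-18) − 18·4)| = 273, so the area is 273/2.
Summing gcd(|Δx|,|Δy|) over the edges gives the boundary count: gcd(21,16) + gcd(11,11) + gcd(14,5) + gcd(18,22) = 1+11+1+2 = 15.
Pick's theorem gives I = A − B/2 + 1 = 273/2 − 15/2 + 1 = 130, so the closed region contains I + B = 130 + 15 = 145 lattice points.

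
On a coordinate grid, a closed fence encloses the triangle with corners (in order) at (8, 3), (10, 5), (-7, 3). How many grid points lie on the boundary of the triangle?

The number of boundary lattice points is Σ gcd(|Δx|,|Δy|) = gcd(2,2) + gcd(17,2) + gcd(15,0) = 2+1+15 = 18.

18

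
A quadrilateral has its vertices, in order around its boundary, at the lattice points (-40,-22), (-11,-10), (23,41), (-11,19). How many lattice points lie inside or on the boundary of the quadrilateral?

925

The shoelace formula gives twice the area as |((-40)·(-10) − (-11)·(-22)) + ((-11)·41 − 23·(-10)) + (23·19 − (-11)·41) + ((-11)·(-22) − (-40)·19)| = 1827, so the area is 913.5.
Along each edge there are gcd(|Δx|,|Δy|)+1 lattice points, so counting each shared vertex once the boundary has gcd(29,12) + gcd(34,51) + gcd(34,22) + gcd(29,41) = 1+17+2+1 = 21.
Pick's theorem gives I = A − B/2 + 1 = 913.5 − 21/2 + 1 = 904, so the closed region contains I + B = 904 + 21 = 925 lattice points.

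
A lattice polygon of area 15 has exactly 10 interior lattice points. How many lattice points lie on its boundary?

Pick's theorem gives A = I + B/2 − 1, so B = 2(A − I + 1) = 2(15 − 10 + 1) = 12.

12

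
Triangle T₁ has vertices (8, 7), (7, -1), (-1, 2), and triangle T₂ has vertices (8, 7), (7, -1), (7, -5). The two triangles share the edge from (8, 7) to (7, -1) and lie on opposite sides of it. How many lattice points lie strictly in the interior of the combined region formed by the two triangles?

33

The union is the simple quadrilateral with vertices (8, 7), (-1, 2), (7, -1), (7, -5) in order.
Using the shoelace formula, 2A = |(8·2 − (-1)·7) + ((-1)·(-1) − 7·2) + (7·(-5) − 7·(-1)) + (7·7 − 8·(-5))| = 71, so the area is 71/2.
The number of boundary lattice points is Σ gcd(|Δx|,|Δy|) = gcd(9,5) + gcd(8,3) + gcd(0,4) + gcd(1,12) = 1+1+4+1 = 7.
By Pick's theorem I = A − B/2 + 1 = 71/2 − 7/2 + 1 = 33.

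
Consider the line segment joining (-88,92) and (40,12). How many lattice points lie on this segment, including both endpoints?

The number of lattice points on a segment between lattice points is gcd(|Δx|,|Δy|) + 1 = gcd(128,80) + 1 = 16 + 1 = 17.

17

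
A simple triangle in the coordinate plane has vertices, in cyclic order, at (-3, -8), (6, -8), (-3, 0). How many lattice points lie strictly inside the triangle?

The shoelace formula gives twice the area as |[(-3)·(-8) − 6·(-8)] + [6·0 − (-3)·(-8)] + [(-3)·(-8) − (-3)·0]| = 72, so the area is 36.
The number of boundary lattice points is Σ gcd(|Δx|,|Δy|) = gcd(9,0) + gcd(9,8) + gcd(0,8) = 9+1+8 = 18.
Pick's theorem gives I = A − B/2 + 1 = 36 − 18/2 + 1 = 28.

28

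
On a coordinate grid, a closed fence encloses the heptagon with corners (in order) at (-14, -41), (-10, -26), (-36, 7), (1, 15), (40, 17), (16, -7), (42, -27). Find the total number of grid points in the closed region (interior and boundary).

By the shoelace formula, twice the signed area is |[(-14)·(-26) − (-10)·(-41)] + [(-10)·7 − (-36)·(-26)] + [(-36)·15 − 1·7] + [1·17 − 40·15] + [40·(-7) − 16·17] + [16·(-27) − 42·(-7)] + [42·(-41) − (-14)·(-27)]| = 4972, so the area is 2486.
Along each edge there are gcd(|Δx|,|Δy|)+1 lattice points, so counting each shared vertex once the boundary has gcd(4,15) + gcd(26,33) + gcd(37,8) + gcd(39,2) + gcd(24,24) + gcd(26,20) + gcd(56,14) = 1+1+1+1+24+2+14 = 44.
Pick's theorem gives I = A − B/2 + 1 = 2486 − 44/2 + 1 = 2465, so the closed region contains I + B = 2465 + 44 = 2509 lattice points.

2509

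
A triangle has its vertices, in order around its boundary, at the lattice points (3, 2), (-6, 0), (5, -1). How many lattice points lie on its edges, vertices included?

The number of boundary lattice points is Σ gcd(|Δx|,|Δy|) = gcd(9,2) + gcd(11,1) + gcd(2,3) = 1+1+1 = 3.

3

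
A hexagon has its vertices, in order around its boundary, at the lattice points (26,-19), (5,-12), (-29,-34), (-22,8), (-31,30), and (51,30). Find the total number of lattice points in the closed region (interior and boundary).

By the shoelace formula, twice the signed area is |[26·(-12) − 5·(-19)] + [5·(-34) − (-29)·(-12)] + [(-29)·8 − (-22)·(-34)] + [(-22)·30 − (-31)·8] + [(-31)·30 − 51·30] + [51·(-19) − 26·30]| = 6336, so the area is 3168.
Summing gcd(|Δx|,|Δy|) over the edges gives the boundary count: gcd(21,7) + gcd(34,22) + gcd(7,42) + gcd(9,22) + gcd(82,0) + gcd(25,49) = 7+2+7+1+82+1 = 100.
Pick's theorem gives I = A − B/2 + 1 = 3168 − 100/2 + 1 = 3119, so the closed region contains I + B = 3119 + 100 = 3219 lattice points.

3219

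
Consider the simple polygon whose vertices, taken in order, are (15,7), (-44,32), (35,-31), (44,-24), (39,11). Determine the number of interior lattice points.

1537

By the shoelace formula, twice the signed area is |[15·32 − (-44)·7] + [(-44)·(-31) − 35·32] + [35·(-24) − 44·(-31)] + [44·11 − 39·(-24)] + [39·7 − 15·11]| = 3084, so the area is 1542.
Summing gcd(|Δx|,|Δy|) over the edges gives the boundary count: gcd(59,25) + gcd(79,63) + gcd(9,7) + gcd(5,35) + gcd(24,4) = 1+1+1+5+4 = 12.
By Pick's theorem A = I + B/2 − 1, so I = 1542 − 12/2 + 1 = 1537.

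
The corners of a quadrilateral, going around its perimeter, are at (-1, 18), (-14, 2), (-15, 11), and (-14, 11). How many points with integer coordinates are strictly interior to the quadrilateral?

Using the shoelace formula, 2A = |((-1)·2 − (-14)·18) + ((-14)·11 − (-15)·2) + ((-15)·11 − (-14)·11) + ((-14)·18 − (-1)·11)| = 126, so the area is 63.
Along each edge there are gcd(|Δx|,|Δy|)+1 lattice points, so counting each shared vertex once the boundary has gcd(13,16) + gcd(1,9) + gcd(1,0) + gcd(13,7) = 1+1+1+1 = 4.
By Pick's theorem A = I + B/2 − 1, so I = 63 − 4/2 + 1 = 62.

62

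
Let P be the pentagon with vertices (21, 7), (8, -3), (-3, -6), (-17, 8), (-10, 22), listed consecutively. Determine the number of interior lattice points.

553

The shoelace formula gives twice the area as |(21·(-3) − 8·7) + (8·(-6) − (-3)·(-3)) + ((-3)·8 − (-17)·(-6)) + ((-17)·22 − (-10)·8) + ((-10)·7 − 21·22)| = 1128, so the area is 564.
Along each edge there are gcd(|Δx|,|Δy|)+1 lattice points, so counting each shared vertex once the boundary has gcd(13,10) + gcd(11,3) + gcd(14,14) + gcd(7,14) + gcd(31,15) = 1+1+14+7+1 = 24.
Pick's theorem gives I = A − B/2 + 1 = 564 − 24/2 + 1 = 553.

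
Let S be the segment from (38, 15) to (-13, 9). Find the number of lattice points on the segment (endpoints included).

4

The number of lattice points on a segment between lattice points is gcd(|Δx|,|Δy|) + 1 = gcd(51,6) + 1 = 3 + 1 = 4.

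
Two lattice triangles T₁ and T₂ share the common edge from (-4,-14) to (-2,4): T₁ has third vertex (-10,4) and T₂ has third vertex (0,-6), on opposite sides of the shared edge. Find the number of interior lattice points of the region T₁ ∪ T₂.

The union is the simple quadrilateral with vertices (-4,-14), (-10,4), (-2,4), (0,-6) in order.
By the shoelace formula, twice the signed area is |((-4)·4 − (-10)·(-14)) + ((-10)·4 − (-2)·4) + ((-2)·(-6) − 0·4) + (0·(-14) − (-4)·(-6))| = 200, so the area is 100.
Summing gcd(|Δx|,|Δy|) over the edges gives the boundary count: gcd(6,18) + gcd(8,0) + gcd(2,10) + gcd(4,8) = 6+8+2+4 = 20.
By Pick's theorem I = A − B/2 + 1 = 100 − 20/2 + 1 = 91.

91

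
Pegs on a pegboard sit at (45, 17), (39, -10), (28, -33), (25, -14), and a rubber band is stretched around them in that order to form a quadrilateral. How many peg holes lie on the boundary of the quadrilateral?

6

Along each edge there are gcd(|Δx|,|Δy|)+1 lattice points, so counting each shared vertex once the boundary has gcd(6,27) + gcd(11,23) + gcd(3,19) + gcd(20,31) = 3+1+1+1 = 6.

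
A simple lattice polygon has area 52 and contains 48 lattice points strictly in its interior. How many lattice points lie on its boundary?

Pick's theorem gives A = I + B/2 − 1, so B = 2(A − I + 1) = 2(52 − 48 + 1) = 10.

10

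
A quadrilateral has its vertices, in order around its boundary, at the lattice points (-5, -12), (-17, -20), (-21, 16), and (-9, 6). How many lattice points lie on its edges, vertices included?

The number of boundary lattice points is Σ gcd(|Δx|,|Δy|) = gcd(12,8) + gcd(4,36) + gcd(12,10) + gcd(4,18) = 4+4+2+2 = 12.

12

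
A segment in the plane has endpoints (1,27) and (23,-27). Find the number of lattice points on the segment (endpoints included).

3

The number of lattice points on a segment between lattice points is gcd(|Δx|,|Δy|) + 1 = gcd(22,54) + 1 = 2 + 1 = 3.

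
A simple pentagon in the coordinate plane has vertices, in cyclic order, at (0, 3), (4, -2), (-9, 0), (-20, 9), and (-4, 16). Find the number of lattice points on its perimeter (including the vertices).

The number of boundary lattice points is Σ gcd(|Δx|,|Δy|) = gcd(4,5) + gcd(13,2) + gcd(11,9) + gcd(16,7) + gcd(4,13) = 1+1+1+1+1 = 5.

5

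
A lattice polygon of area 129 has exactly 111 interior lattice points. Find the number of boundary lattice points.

38

Pick's theorem gives A = I + B/2 − 1, so B = 2(A − I + 1) = 2(129 − 111 + 1) = 38.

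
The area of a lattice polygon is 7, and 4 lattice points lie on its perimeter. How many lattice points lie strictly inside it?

6

From Pick's theorem, I = A − B/2 + 1 = 7 − 4/2 + 1 = 6.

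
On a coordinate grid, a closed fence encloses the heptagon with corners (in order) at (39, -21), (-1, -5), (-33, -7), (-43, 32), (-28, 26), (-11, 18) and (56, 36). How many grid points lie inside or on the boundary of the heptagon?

3087

The shoelace formula gives twice the area as |[39·(-5) − (-1)·(-21)] + [(-1)·(-7) − (-33)·(-5)] + [(-33)·32 − (-43)·(-7)] + [(-43)·26 − (-28)·32] + [(-28)·18 − (-11)·26] + [(-11)·36 − 56·18] + [56·(-21) − 39·36]| = 6155, so the area is 6155/2.
Along each edge there are gcd(|Δx|,|Δy|)+1 lattice points, so counting each shared vertex once the boundary has gcd(40,16) + gcd(32,2) + gcd(10,39) + gcd(15,6) + gcd(17,8) + gcd(67,18) + gcd(17,57) = 8+2+1+3+1+1+1 = 17.
Pick's theorem gives I = A − B/2 + 1 = 6155/2 − 17/2 + 1 = 3070, so the closed region contains I + B = 3070 + 17 = 3087 lattice points.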